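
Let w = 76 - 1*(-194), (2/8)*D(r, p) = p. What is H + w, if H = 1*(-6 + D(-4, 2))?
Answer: 272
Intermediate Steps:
D(r, p) = 4*p
w = 270 (w = 76 + 194 = 270)
H = 2 (H = 1*(-6 + 4*2) = 1*(-6 + 8) = 1*2 = 2)
H + w = 2 + 270 = 272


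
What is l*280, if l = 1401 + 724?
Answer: 595000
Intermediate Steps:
l = 2125
l*280 = 2125*280 = 595000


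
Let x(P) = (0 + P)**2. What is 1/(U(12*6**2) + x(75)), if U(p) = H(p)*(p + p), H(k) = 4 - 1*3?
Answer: 1/6489 ≈ 0.00015411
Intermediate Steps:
H(k) = 1 (H(k) = 4 - 3 = 1)
x(P) = P**2
U(p) = 2*p (U(p) = 1*(p + p) = 1*(2*p) = 2*p)
1/(U(12*6**2) + x(75)) = 1/(2*(12*6**2) + 75**2) = 1/(2*(12*36) + 5625) = 1/(2*432 + 5625) = 1/(864 + 5625) = 1/6489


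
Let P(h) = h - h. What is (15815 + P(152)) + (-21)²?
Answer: 16256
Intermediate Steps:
P(h) = 0
(15815 + P(152)) + (-21)² = (15815 + 0) + (-21)² = 15815 + 441 = 16256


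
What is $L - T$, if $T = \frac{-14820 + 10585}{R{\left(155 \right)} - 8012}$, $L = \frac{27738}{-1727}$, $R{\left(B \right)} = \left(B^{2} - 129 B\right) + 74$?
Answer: $- \frac{115713949}{6749116} \approx -17.145$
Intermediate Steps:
$R{\left(B \right)} = 74 + B^{2} - 129 B$
$L = - \frac{27738}{1727}$ ($L = 27738 \left(- \frac{1}{1727}\right) = - \frac{27738}{1727} \approx -16.061$)
$T = \frac{4235}{3908}$ ($T = \frac{-14820 + 10585}{\left(74 + 155^{2} - 19995\right) - 8012} = - \frac{4235}{\left(74 + 24025 - 19995\right) - 8012} = - \frac{4235}{4104 - 8012} = - \frac{4235}{-3908} = \left(-4235\right) \left(- \frac{1}{3908}\right) = \frac{4235}{3908} \approx 1.0837$)
$L - T = - \frac{27738}{1727} - \frac{4235}{3908} = - \frac{115713949}{6749116}$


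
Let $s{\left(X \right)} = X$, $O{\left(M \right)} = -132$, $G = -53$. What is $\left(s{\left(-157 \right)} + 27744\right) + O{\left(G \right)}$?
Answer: $27455$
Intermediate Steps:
$\left(s{\left(-157 \right)} + 27744\right) + O{\left(G \right)} = \left(-157 + 27744\right) - 132 = 27587 - 132 = 27455$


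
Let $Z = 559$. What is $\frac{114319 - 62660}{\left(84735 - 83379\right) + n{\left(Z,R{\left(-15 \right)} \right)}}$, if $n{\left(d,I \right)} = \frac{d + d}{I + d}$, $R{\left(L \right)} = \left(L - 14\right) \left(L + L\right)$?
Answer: $\frac{73820711}{1938842} \approx 38.075$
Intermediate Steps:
$R{\left(L \right)} = 2 L \left(-14 + L\right)$ ($R{\left(L \right)} = \left(-14 + L\right) 2 L = 2 L \left(-14 + L\right)$)
$n{\left(d,I \right)} = \frac{2 d}{I + d}$
$\frac{114319 - 62660}{\left(84735 - 83379\right) + n{\left(Z,R{\left(-15 \right)} \right)}} = \frac{114319 - 62660}{\left(84735 - 83379\right) + 2 \cdot 559 \frac{1}{2 \left(-15\right) \left(-14 - 15\right) + 559}} = \frac{51659}{\left(84735 - 83379\right) + 2 \cdot 559 \frac{1}{2 \left(-15\right) \left(-29\right) + 559}} = \frac{51659}{1356 + 2 \cdot 559 \frac{1}{870 + 559}} = \frac{51659}{1356 + 2 \cdot 559 \cdot \frac{1}{1429}} = \frac{51659}{1356 + \frac{1118}{1429}} = \frac{51659}{\frac{1938842}{1429}} = 51659 \cdot \frac{1429}{1938842} = \frac{73820711}{1938842}$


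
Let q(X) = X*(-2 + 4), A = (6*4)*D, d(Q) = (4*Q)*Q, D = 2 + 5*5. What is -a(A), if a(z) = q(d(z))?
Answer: -3359232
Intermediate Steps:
D = 27 (D = 2 + 25 = 27)
d(Q) = 4*Q²
A = 648 (A = (6*4)*27 = 24*27 = 648)
q(X) = 2*X (q(X) = X*2 = 2*X)
a(z) = 8*z² (a(z) = 2*(4*z²) = 8*z²)
-a(A) = -8*648² = -8*419904 = -1*3359232 = -3359232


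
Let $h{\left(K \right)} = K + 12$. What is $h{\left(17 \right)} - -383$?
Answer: $412$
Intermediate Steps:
$h{\left(K \right)} = 12 + K$
$h{\left(17 \right)} - -383 = \left(12 + 17\right) - -383 = 29 + 383 = 412$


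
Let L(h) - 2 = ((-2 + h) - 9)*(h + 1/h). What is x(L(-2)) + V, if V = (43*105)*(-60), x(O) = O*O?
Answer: -1078839/4 ≈ -2.6971e+5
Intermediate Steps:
L(h) = 2 + (-11 + h)*(h + 1/h) (L(h) = 2 + ((-2 + h) - 9)*(h + 1/h) = 2 + (-11 + h)*(h + 1/h))
x(O) = O²
V = -270900 (V = 4515*(-60) = -270900)
x(L(-2)) + V = (3 + (-2)² - 11*(-2) - 11/(-2))² - 270900 = (3 + 4 + 22 - 11*(-½))² - 270900 = (3 + 4 + 22 + 11/2)² - 270900 = (69/2)² - 270900 = 4761/4 - 270900 = -1078839/4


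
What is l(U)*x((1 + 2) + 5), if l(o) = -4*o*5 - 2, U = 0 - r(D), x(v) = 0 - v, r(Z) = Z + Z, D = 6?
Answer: -1904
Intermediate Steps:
r(Z) = 2*Z
x(v) = -v
U = -12 (U = 0 - 2*6 = 0 - 1*12 = 0 - 12 = -12)
l(o) = -2 - 20*o (l(o) = -20*o - 2 = -2 - 20*o)
l(U)*x((1 + 2) + 5) = (-2 - 20*(-12))*(-((1 + 2) + 5)) = (-2 + 240)*(-(3 + 5)) = 238*(-1*8) = 238*(-8) = -1904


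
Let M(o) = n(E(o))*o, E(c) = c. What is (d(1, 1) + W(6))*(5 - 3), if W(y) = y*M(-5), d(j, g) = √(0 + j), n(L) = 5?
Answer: -298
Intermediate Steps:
d(j, g) = √j
M(o) = 5*o
W(y) = -25*y (W(y) = y*(5*(-5)) = y*(-25) = -25*y)
(d(1, 1) + W(6))*(5 - 3) = (√1 - 25*6)*(5 - 3) = (1 - 150)*2 = -149*2 = -298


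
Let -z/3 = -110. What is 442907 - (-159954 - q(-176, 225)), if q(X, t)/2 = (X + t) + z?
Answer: 603619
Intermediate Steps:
z = 330 (z = -3*(-110) = 330)
q(X, t) = 660 + 2*X + 2*t (q(X, t) = 2*((X + t) + 330) = 2*(330 + X + t) = 660 + 2*X + 2*t)
442907 - (-159954 - q(-176, 225)) = 442907 - (-159954 - (660 + 2*(-176) + 2*225)) = 442907 - (-159954 - (660 - 352 + 450)) = 442907 - (-159954 - 1*758) = 442907 - (-159954 - 758) = 442907 - 1*(-160712) = 442907 + 160712 = 603619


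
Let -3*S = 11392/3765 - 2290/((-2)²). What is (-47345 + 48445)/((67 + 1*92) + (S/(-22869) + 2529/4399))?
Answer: 227257051329000/32966032415131 ≈ 6.8937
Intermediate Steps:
S = 4288141/22590 (S = -(11392/3765 - 2290/((-2)²))/3 = -(11392*(1/3765) - 2290/4)/3 = -(11392/3765 - 2290*¼)/3 = -(11392/3765 - 1145/2)/3 = -⅓*(-4288141/7530) = 4288141/22590 ≈ 189.82)
(-47345 + 48445)/((67 + 1*92) + (S/(-22869) + 2529/4399)) = (-47345 + 48445)/((67 + 1*92) + ((4288141/22590)/(-22869) + 2529/4399)) = 1100/((67 + 92) + ((4288141/22590)*(-1/22869) + 2529*(1/4399))) = 1100/(159 + (-389831/46964610 + 2529/4399)) = 1100/(159 + 117058632121/206597319390) = 1100/(32966032415131/206597319390) = 1100*(206597319390/32966032415131) = 227257051329000/32966032415131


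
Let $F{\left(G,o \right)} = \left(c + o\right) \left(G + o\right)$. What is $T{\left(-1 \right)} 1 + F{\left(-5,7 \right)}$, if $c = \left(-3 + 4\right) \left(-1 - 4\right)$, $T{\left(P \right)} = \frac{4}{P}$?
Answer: $0$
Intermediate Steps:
$c = -5$ ($c = 1 \left(-5\right) = -5$)
$F{\left(G,o \right)} = \left(-5 + o\right) \left(G + o\right)$
$T{\left(-1 \right)} 1 + F{\left(-5,7 \right)} = \frac{4}{-1} \cdot 1 - \left(45 - 49\right) = 4 \left(-1\right) 1 + \left(49 + 25 - 35 - 35\right) = \left(-4\right) 1 + 4 = -4 + 4 = 0$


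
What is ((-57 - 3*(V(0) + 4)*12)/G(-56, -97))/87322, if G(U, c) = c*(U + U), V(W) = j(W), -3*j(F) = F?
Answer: -201/948666208 ≈ -2.1188e-7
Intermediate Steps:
j(F) = -F/3
V(W) = -W/3
G(U, c) = 2*U*c (G(U, c) = c*(2*U) = 2*U*c)
((-57 - 3*(V(0) + 4)*12)/G(-56, -97))/87322 = ((-57 - 3*(-⅓*0 + 4)*12)/((2*(-56)*(-97))))/87322 = ((-57 - 3*(0 + 4)*12)/10864)*(1/87322) = ((-57 - 3*4*12)*(1/10864))*(1/87322) = ((-57 - 12*12)*(1/10864))*(1/87322) = ((-57 - 144)*(1/10864))*(1/87322) = -201*1/10864*(1/87322) = -201/10864*1/87322 = -201/948666208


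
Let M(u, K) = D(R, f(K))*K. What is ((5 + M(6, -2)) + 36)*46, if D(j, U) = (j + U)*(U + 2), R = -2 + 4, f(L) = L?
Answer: 1886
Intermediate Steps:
R = 2
D(j, U) = (2 + U)*(U + j) (D(j, U) = (U + j)*(2 + U) = (2 + U)*(U + j))
M(u, K) = K*(4 + K**2 + 4*K) (M(u, K) = (K**2 + 2*K + 2*2 + K*2)*K = (K**2 + 2*K + 4 + 2*K)*K = (4 + K**2 + 4*K)*K = K*(4 + K**2 + 4*K))
((5 + M(6, -2)) + 36)*46 = ((5 - 2*(4 + (-2)**2 + 4*(-2))) + 36)*46 = ((5 - 2*(4 + 4 - 8)) + 36)*46 = ((5 - 2*0) + 36)*46 = ((5 + 0) + 36)*46 = (5 + 36)*46 = 41*46 = 1886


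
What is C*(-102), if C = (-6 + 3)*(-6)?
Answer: -1836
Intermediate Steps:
C = 18 (C = -3*(-6) = 18)
C*(-102) = 18*(-102) = -1836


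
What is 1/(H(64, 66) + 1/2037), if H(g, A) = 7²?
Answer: 2037/99814 ≈ 0.020408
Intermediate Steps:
H(g, A) = 49
1/(H(64, 66) + 1/2037) = 1/(49 + 1/2037) = 1/(99814/2037) = 2037/99814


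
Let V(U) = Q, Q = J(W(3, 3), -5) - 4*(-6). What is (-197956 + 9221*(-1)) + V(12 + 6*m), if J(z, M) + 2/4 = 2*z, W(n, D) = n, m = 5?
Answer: -414295/2 ≈ -2.0715e+5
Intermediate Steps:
J(z, M) = -½ + 2*z
Q = 59/2 (Q = (-½ + 2*3) - 4*(-6) = (-½ + 6) + 24 = 11/2 + 24 = 59/2 ≈ 29.500)
V(U) = 59/2
(-197956 + 9221*(-1)) + V(12 + 6*m) = (-197956 + 9221*(-1)) + 59/2 = (-197956 - 9221) + 59/2 = -207177 + 59/2 = -414295/2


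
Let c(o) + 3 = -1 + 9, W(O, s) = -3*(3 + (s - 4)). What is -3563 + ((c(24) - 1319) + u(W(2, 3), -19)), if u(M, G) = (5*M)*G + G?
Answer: -4326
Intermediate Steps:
W(O, s) = 3 - 3*s (W(O, s) = -3*(3 + (-4 + s)) = -3*(-1 + s) = 3 - 3*s)
u(M, G) = G + 5*G*M (u(M, G) = 5*G*M + G = G + 5*G*M)
c(o) = 5 (c(o) = -3 + (-1 + 9) = -3 + 8 = 5)
-3563 + ((c(24) - 1319) + u(W(2, 3), -19)) = -3563 + ((5 - 1319) - 19*(1 + 5*(3 - 3*3))) = -3563 + (-1314 - 19*(1 + 5*(3 - 9))) = -3563 + (-1314 - 19*(1 + 5*(-6))) = -3563 + (-1314 - 19*(1 - 30)) = -3563 + (-1314 - 19*(-29)) = -3563 + (-1314 + 551) = -3563 - 763 = -4326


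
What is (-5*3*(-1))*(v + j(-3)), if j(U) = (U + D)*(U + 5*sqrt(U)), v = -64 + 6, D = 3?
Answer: -870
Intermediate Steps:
v = -58
j(U) = (3 + U)*(U + 5*sqrt(U)) (j(U) = (U + 3)*(U + 5*sqrt(U)) = (3 + U)*(U + 5*sqrt(U)))
(-5*3*(-1))*(v + j(-3)) = (-5*3*(-1))*(-58 + ((-3)**2 + 3*(-3) + 5*(-3)**(3/2) + 15*sqrt(-3))) = (-15*(-1))*(-58 + (9 - 9 + 5*(-3*I*sqrt(3)) + 15*(I*sqrt(3)))) = 15*(-58 + (9 - 9 - 15*I*sqrt(3) + 15*I*sqrt(3))) = 15*(-58 + 0) = 15*(-58) = -870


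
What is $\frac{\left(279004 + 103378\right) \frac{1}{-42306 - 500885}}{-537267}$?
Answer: $\frac{34762}{26530781727} \approx 1.3103 \cdot 10^{-6}$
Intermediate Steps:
$\frac{\left(279004 + 103378\right) \frac{1}{-42306 - 500885}}{-537267} = \frac{382382}{-543191} \left(- \frac{1}{537267}\right) = 382382 \left(- \frac{1}{543191}\right) \left(- \frac{1}{537267}\right) = \left(- \frac{34762}{49381}\right) \left(- \frac{1}{537267}\right) = \frac{34762}{26530781727}$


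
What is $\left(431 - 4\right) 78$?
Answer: $33306$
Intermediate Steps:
$\left(431 - 4\right) 78 = 427 \cdot 78 = 33306$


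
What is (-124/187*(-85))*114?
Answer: 70680/11 ≈ 6425.5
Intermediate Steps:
(-124/187*(-85))*114 = (-124*1/187*(-85))*114 = -124/187*(-85)*114 = (620/11)*114 = 70680/11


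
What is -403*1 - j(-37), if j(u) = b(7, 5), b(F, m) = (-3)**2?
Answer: -412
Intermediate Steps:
b(F, m) = 9
j(u) = 9
-403*1 - j(-37) = -403*1 - 1*9 = -403 - 9 = -412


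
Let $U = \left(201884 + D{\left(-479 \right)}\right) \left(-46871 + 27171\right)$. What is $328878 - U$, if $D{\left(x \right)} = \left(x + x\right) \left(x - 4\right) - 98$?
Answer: $13090978878$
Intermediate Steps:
$D{\left(x \right)} = -98 + 2 x \left(-4 + x\right)$ ($D{\left(x \right)} = 2 x \left(-4 + x\right) - 98 = -98 + 2 x \left(-4 + x\right)$)
$U = -13090650000$ ($U = \left(201884 - \left(-3734 - 458882\right)\right) \left(-46871 + 27171\right) = \left(201884 + \left(-98 + 3832 + 2 \cdot 229441\right)\right) \left(-19700\right) = \left(201884 + \left(-98 + 3832 + 458882\right)\right) \left(-19700\right) = \left(201884 + 462616\right) \left(-19700\right) = 664500 \left(-19700\right) = -13090650000$)
$328878 - U = 328878 - -13090650000 = 328878 + 13090650000 = 13090978878$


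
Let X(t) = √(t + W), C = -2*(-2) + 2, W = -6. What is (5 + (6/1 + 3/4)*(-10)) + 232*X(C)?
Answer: -125/2 ≈ -62.500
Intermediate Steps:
C = 6 (C = 4 + 2 = 6)
X(t) = √(-6 + t) (X(t) = √(t - 6) = √(-6 + t))
(5 + (6/1 + 3/4)*(-10)) + 232*X(C) = (5 + (6/1 + 3/4)*(-10)) + 232*√(-6 + 6) = (5 + (6*1 + 3*(¼))*(-10)) + 232*√0 = (5 + (6 + ¾)*(-10)) + 232*0 = (5 + (27/4)*(-10)) + 0 = (5 - 135/2) + 0 = -125/2 + 0 = -125/2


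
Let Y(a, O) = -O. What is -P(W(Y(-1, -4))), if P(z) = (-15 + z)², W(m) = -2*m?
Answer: -529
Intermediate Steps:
-P(W(Y(-1, -4))) = -(-15 - (-2)*(-4))² = -(-15 - 2*4)² = -(-15 - 8)² = -1*(-23)² = -1*529 = -529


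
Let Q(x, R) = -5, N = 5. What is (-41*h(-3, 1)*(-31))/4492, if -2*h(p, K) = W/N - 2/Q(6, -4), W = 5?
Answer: -8897/44920 ≈ -0.19806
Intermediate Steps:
h(p, K) = -7/10 (h(p, K) = -(5/5 - 2/(-5))/2 = -(5*(⅕) - 2*(-⅕))/2 = -(1 + ⅖)/2 = -½*7/5 = -7/10)
(-41*h(-3, 1)*(-31))/4492 = (-41*(-7/10)*(-31))/4492 = ((287/10)*(-31))*(1/4492) = -8897/10*1/4492 = -8897/44920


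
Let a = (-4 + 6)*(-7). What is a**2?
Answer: 196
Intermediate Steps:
a = -14 (a = 2*(-7) = -14)
a**2 = (-14)**2 = 196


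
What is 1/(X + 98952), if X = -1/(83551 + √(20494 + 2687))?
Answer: 690758819668289/68351966715548994577 - √23181/68351966715548994577 ≈ 1.0106e-5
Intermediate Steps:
X = -1/(83551 + √23181) ≈ -1.1947e-5
1/(X + 98952) = 1/((-83551/6980746420 + √23181/6980746420) + 98952) = 1/(690758819668289/6980746420 + √23181/6980746420)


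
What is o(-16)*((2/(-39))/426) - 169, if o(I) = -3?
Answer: -467960/2769 ≈ -169.00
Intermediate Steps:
o(-16)*((2/(-39))/426) - 169 = -3*2/(-39)/426 - 169 = -3*2*(-1/39)/426 - 169 = -(-2)/(13*426) - 169 = -3*(-1/8307) - 169 = 1/2769 - 169 = -467960/2769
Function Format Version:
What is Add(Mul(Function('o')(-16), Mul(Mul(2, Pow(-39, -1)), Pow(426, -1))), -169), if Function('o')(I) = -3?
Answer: Rational(-467960, 2769) ≈ -169.00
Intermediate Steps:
Add(Mul(Function('o')(-16), Mul(Mul(2, Pow(-39, -1)), Pow(426, -1))), -169) = Add(Mul(-3, Mul(Mul(2, Pow(-39, -1)), Pow(426, -1))), -169) = Add(Mul(-3, Mul(Mul(2, Rational(-1, 39)), Rational(1, 426))), -169) = Add(Mul(-3, Mul(Rational(-2, 39), Rational(1, 426))), -169) = Add(Mul(-3, Rational(-1, 8307)), -169) = Add(Rational(1, 2769), -169) = Rational(-467960, 2769)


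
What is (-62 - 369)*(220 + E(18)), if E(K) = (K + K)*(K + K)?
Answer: -653396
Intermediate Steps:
E(K) = 4*K² (E(K) = (2*K)*(2*K) = 4*K²)
(-62 - 369)*(220 + E(18)) = (-62 - 369)*(220 + 4*18²) = -431*(220 + 4*324) = -431*(220 + 1296) = -431*1516 = -653396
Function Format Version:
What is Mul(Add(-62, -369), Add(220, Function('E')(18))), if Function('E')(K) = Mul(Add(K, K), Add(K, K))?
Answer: -653396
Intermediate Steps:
Function('E')(K) = Mul(4, Pow(K, 2)) (Function('E')(K) = Mul(Mul(2, K), Mul(2, K)) = Mul(4, Pow(K, 2)))
Mul(Add(-62, -369), Add(220, Function('E')(18))) = Mul(Add(-62, -369), Add(220, Mul(4, Pow(18, 2)))) = Mul(-431, Add(220, Mul(4, 324))) = Mul(-431, Add(220, 1296)) = Mul(-431, 1516) = -653396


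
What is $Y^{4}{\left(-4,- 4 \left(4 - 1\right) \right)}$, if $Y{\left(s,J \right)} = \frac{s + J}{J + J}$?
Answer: $\frac{16}{81} \approx 0.19753$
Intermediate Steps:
$Y{\left(s,J \right)} = \frac{J + s}{2 J}$
$Y^{4}{\left(-4,- 4 \left(4 - 1\right) \right)} = \left(\frac{- 4 \left(4 - 1\right) - 4}{2 \left(- 4 \left(4 - 1\right)\right)}\right)^{4} = \left(\frac{\left(-4\right) 3 - 4}{2 \left(\left(-4\right) 3\right)}\right)^{4} = \left(\frac{-12 - 4}{2 \left(-12\right)}\right)^{4} = \left(\frac{1}{2} \left(- \frac{1}{12}\right) \left(-16\right)\right)^{4} = \left(\frac{2}{3}\right)^{4} = \frac{16}{81}$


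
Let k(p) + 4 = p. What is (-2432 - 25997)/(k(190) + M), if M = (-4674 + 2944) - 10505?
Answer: 28429/12049 ≈ 2.3594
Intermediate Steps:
M = -12235 (M = -1730 - 10505 = -12235)
k(p) = -4 + p
(-2432 - 25997)/(k(190) + M) = (-2432 - 25997)/((-4 + 190) - 12235) = -28429/(186 - 12235) = -28429/(-12049) = -28429*(-1/12049) = 28429/12049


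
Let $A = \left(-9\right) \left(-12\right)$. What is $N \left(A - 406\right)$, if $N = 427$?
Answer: $-127246$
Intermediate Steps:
$A = 108$
$N \left(A - 406\right) = 427 \left(108 - 406\right) = 427 \left(-298\right) = -127246$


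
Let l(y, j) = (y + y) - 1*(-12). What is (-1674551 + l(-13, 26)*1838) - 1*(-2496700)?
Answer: 796417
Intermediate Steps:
l(y, j) = 12 + 2*y (l(y, j) = 2*y + 12 = 12 + 2*y)
(-1674551 + l(-13, 26)*1838) - 1*(-2496700) = (-1674551 + (12 + 2*(-13))*1838) - 1*(-2496700) = (-1674551 + (12 - 26)*1838) + 2496700 = (-1674551 - 14*1838) + 2496700 = (-1674551 - 25732) + 2496700 = -1700283 + 2496700 = 796417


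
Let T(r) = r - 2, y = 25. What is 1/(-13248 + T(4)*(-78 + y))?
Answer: -1/13354 ≈ -7.4884e-5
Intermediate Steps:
T(r) = -2 + r
1/(-13248 + T(4)*(-78 + y)) = 1/(-13248 + (-2 + 4)*(-78 + 25)) = 1/(-13248 + 2*(-53)) = 1/(-13248 - 106) = 1/(-13354) = -1/13354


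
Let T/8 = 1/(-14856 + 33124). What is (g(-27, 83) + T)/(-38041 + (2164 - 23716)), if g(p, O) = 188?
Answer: -858598/272161231 ≈ -0.0031547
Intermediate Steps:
T = 2/4567 (T = 8/(-14856 + 33124) = 8/18268 = 8*(1/18268) = 2/4567 ≈ 0.00043792)
(g(-27, 83) + T)/(-38041 + (2164 - 23716)) = (188 + 2/4567)/(-38041 + (2164 - 23716)) = 858598/(4567*(-38041 - 21552)) = (858598/4567)/(-59593) = (858598/4567)*(-1/59593) = -858598/272161231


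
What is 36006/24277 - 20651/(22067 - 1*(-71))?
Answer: 295756501/537444226 ≈ 0.55030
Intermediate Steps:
36006/24277 - 20651/(22067 - 1*(-71)) = 36006*(1/24277) - 20651/(22067 + 71) = 36006/24277 - 20651/22138 = 295756501/537444226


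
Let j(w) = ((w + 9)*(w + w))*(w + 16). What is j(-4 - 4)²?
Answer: 16384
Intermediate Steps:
j(w) = 2*w*(9 + w)*(16 + w) (j(w) = ((9 + w)*(2*w))*(16 + w) = (2*w*(9 + w))*(16 + w) = 2*w*(9 + w)*(16 + w))
j(-4 - 4)² = (2*(-4 - 4)*(144 + (-4 - 4)² + 25*(-4 - 4)))² = (2*(-8)*(144 + (-8)² + 25*(-8)))² = (2*(-8)*(144 + 64 - 200))² = (2*(-8)*8)² = (-128)² = 16384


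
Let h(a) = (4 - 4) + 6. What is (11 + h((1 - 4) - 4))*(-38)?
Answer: -646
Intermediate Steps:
h(a) = 6 (h(a) = 0 + 6 = 6)
(11 + h((1 - 4) - 4))*(-38) = (11 + 6)*(-38) = 17*(-38) = -646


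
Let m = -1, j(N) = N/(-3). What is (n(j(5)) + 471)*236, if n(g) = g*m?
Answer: 334648/3 ≈ 1.1155e+5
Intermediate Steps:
j(N) = -N/3 (j(N) = N*(-⅓) = -N/3)
n(g) = -g (n(g) = g*(-1) = -g)
(n(j(5)) + 471)*236 = (-(-1)*5/3 + 471)*236 = (-1*(-5/3) + 471)*236 = (5/3 + 471)*236 = (1418/3)*236 = 334648/3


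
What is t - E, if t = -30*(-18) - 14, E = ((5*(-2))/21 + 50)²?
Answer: -849634/441 ≈ -1926.6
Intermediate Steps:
E = 1081600/441 (E = (-10*1/21 + 50)² = (-10/21 + 50)² = (1040/21)² = 1081600/441 ≈ 2452.6)
t = 526 (t = 540 - 14 = 526)
t - E = 526 - 1*1081600/441 = 526 - 1081600/441 = -849634/441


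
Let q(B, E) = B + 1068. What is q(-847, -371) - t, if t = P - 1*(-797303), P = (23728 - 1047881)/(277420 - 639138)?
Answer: -288319931029/361718 ≈ -7.9709e+5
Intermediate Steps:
P = 1024153/361718 (P = -1024153/(-361718) = -1024153*(-1/361718) = 1024153/361718 ≈ 2.8314)
q(B, E) = 1068 + B
t = 288399870707/361718 (t = 1024153/361718 - 1*(-797303) = 1024153/361718 + 797303 = 288399870707/361718 ≈ 7.9731e+5)
q(-847, -371) - t = (1068 - 847) - 1*288399870707/361718 = 221 - 288399870707/361718 = -288319931029/361718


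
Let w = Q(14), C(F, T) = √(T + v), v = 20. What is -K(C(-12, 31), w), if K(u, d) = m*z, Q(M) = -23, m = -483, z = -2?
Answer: -966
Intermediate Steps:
C(F, T) = √(20 + T) (C(F, T) = √(T + 20) = √(20 + T))
w = -23
K(u, d) = 966 (K(u, d) = -483*(-2) = 966)
-K(C(-12, 31), w) = -1*966 = -966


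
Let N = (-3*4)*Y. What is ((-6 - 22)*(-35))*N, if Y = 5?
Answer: -58800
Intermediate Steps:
N = -60 (N = -3*4*5 = -12*5 = -60)
((-6 - 22)*(-35))*N = ((-6 - 22)*(-35))*(-60) = -28*(-35)*(-60) = 980*(-60) = -58800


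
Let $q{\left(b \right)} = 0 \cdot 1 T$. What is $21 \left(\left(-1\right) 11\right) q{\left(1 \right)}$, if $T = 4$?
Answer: $0$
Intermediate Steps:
$q{\left(b \right)} = 0$ ($q{\left(b \right)} = 0 \cdot 1 \cdot 4 = 0 \cdot 4 = 0$)
$21 \left(\left(-1\right) 11\right) q{\left(1 \right)} = 21 \left(\left(-1\right) 11\right) 0 = 21 \left(-11\right) 0 = \left(-231\right) 0 = 0$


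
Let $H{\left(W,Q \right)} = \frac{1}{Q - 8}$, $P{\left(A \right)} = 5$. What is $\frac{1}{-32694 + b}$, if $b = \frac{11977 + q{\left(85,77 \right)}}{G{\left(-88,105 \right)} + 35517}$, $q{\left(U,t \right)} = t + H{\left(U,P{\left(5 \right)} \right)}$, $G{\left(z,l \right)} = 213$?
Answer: $- \frac{107190}{3504433699} \approx -3.0587 \cdot 10^{-5}$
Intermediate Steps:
$H{\left(W,Q \right)} = \frac{1}{-8 + Q}$
$q{\left(U,t \right)} = - \frac{1}{3} + t$ ($q{\left(U,t \right)} = t + \frac{1}{-8 + 5} = t + \frac{1}{-3} = t - \frac{1}{3} = - \frac{1}{3} + t$)
$b = \frac{36161}{107190}$ ($b = \frac{11977 + \left(- \frac{1}{3} + 77\right)}{213 + 35517} = \frac{11977 + \frac{230}{3}}{35730} = \frac{36161}{3} \cdot \frac{1}{35730} = \frac{36161}{107190} \approx 0.33735$)
$\frac{1}{-32694 + b} = \frac{1}{-32694 + \frac{36161}{107190}} = \frac{1}{- \frac{3504433699}{107190}} = - \frac{107190}{3504433699}$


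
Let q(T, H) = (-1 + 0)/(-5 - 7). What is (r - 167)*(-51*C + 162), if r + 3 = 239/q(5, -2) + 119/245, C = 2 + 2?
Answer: -566682/5 ≈ -1.1334e+5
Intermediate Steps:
C = 4
q(T, H) = 1/12 (q(T, H) = -1/(-12) = -1*(-1/12) = 1/12)
r = 100292/35 (r = -3 + (239/(1/12) + 119/245) = -3 + (239*12 + 119*(1/245)) = -3 + (2868 + 17/35) = -3 + 100397/35 = 100292/35 ≈ 2865.5)
(r - 167)*(-51*C + 162) = (100292/35 - 167)*(-51*4 + 162) = 94447*(-204 + 162)/35 = (94447/35)*(-42) = -566682/5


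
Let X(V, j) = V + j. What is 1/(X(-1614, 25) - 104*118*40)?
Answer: -1/492469 ≈ -2.0306e-6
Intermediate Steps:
1/(X(-1614, 25) - 104*118*40) = 1/((-1614 + 25) - 104*118*40) = 1/(-1589 - 12272*40) = 1/(-1589 - 490880) = 1/(-492469) = -1/492469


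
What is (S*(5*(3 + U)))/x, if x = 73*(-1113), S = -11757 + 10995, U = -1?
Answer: 2540/27083 ≈ 0.093786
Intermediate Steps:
S = -762
x = -81249
(S*(5*(3 + U)))/x = -3810*(3 - 1)/(-81249) = -3810*2*(-1/81249) = -762*10*(-1/81249) = -7620*(-1/81249) = 2540/27083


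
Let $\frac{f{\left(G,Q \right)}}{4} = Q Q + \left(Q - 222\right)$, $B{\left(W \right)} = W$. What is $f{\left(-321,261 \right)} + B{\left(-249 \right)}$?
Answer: $272391$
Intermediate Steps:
$f{\left(G,Q \right)} = -888 + 4 Q + 4 Q^{2}$ ($f{\left(G,Q \right)} = 4 \left(Q Q + \left(Q - 222\right)\right) = 4 \left(Q^{2} + \left(-222 + Q\right)\right) = 4 \left(-222 + Q + Q^{2}\right) = -888 + 4 Q + 4 Q^{2}$)
$f{\left(-321,261 \right)} + B{\left(-249 \right)} = \left(-888 + 4 \cdot 261 + 4 \cdot 261^{2}\right) - 249 = \left(-888 + 1044 + 4 \cdot 68121\right) - 249 = \left(-888 + 1044 + 272484\right) - 249 = 272640 - 249 = 272391$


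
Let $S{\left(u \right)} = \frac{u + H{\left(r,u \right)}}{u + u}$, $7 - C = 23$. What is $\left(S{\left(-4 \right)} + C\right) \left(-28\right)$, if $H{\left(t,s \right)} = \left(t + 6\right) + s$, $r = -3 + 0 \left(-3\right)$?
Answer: $\frac{861}{2} \approx 430.5$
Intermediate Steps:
$C = -16$ ($C = 7 - 23 = -16$)
$r = -3$ ($r = -3 + 0 = -3$)
$H{\left(t,s \right)} = 6 + s + t$ ($H{\left(t,s \right)} = \left(6 + t\right) + s = 6 + s + t$)
$S{\left(u \right)} = \frac{3 + 2 u}{2 u}$ ($S{\left(u \right)} = \frac{u + \left(6 + u - 3\right)}{u + u} = \frac{u + \left(3 + u\right)}{2 u} = \left(3 + 2 u\right) \frac{1}{2 u} = \frac{3 + 2 u}{2 u}$)
$\left(S{\left(-4 \right)} + C\right) \left(-28\right) = \left(\frac{\frac{3}{2} - 4}{-4} - 16\right) \left(-28\right) = \left(\left(- \frac{1}{4}\right) \left(- \frac{5}{2}\right) - 16\right) \left(-28\right) = \left(\frac{5}{8} - 16\right) \left(-28\right) = \left(- \frac{123}{8}\right) \left(-28\right) = \frac{861}{2}$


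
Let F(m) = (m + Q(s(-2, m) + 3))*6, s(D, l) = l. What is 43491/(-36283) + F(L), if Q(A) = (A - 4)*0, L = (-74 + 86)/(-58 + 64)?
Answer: 391905/36283 ≈ 10.801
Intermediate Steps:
L = 2 (L = 12/6 = 12*(⅙) = 2)
Q(A) = 0 (Q(A) = (-4 + A)*0 = 0)
F(m) = 6*m (F(m) = (m + 0)*6 = m*6 = 6*m)
43491/(-36283) + F(L) = 43491/(-36283) + 6*2 = 43491*(-1/36283) + 12 = -43491/36283 + 12 = 391905/36283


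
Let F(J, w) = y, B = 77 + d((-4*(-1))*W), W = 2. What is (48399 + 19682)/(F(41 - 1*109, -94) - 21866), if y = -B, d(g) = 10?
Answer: -68081/21953 ≈ -3.1012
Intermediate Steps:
B = 87 (B = 77 + 10 = 87)
y = -87 (y = -1*87 = -87)
F(J, w) = -87
(48399 + 19682)/(F(41 - 1*109, -94) - 21866) = (48399 + 19682)/(-87 - 21866) = 68081/(-21953) = 68081*(-1/21953) = -68081/21953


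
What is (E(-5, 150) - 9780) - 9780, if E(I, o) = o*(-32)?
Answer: -24360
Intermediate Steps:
E(I, o) = -32*o
(E(-5, 150) - 9780) - 9780 = (-32*150 - 9780) - 9780 = (-4800 - 9780) - 9780 = -14580 - 9780 = -24360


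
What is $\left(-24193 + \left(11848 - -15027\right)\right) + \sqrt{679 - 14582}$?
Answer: $2682 + i \sqrt{13903} \approx 2682.0 + 117.91 i$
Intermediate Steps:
$\left(-24193 + \left(11848 - -15027\right)\right) + \sqrt{679 - 14582} = \left(-24193 + \left(11848 + 15027\right)\right) + \sqrt{-13903} = \left(-24193 + 26875\right) + i \sqrt{13903} = 2682 + i \sqrt{13903}$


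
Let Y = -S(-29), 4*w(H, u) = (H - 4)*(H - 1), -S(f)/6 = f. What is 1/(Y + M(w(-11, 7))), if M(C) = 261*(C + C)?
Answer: 1/23316 ≈ 4.2889e-5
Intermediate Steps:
S(f) = -6*f
w(H, u) = (-1 + H)*(-4 + H)/4 (w(H, u) = ((H - 4)*(H - 1))/4 = ((-4 + H)*(-1 + H))/4 = ((-1 + H)*(-4 + H))/4 = (-1 + H)*(-4 + H)/4)
Y = -174 (Y = -(-6)*(-29) = -1*174 = -174)
M(C) = 522*C (M(C) = 261*(2*C) = 522*C)
1/(Y + M(w(-11, 7))) = 1/(-174 + 522*(1 - 5/4*(-11) + (1/4)*(-11)**2)) = 1/(-174 + 522*(1 + 55/4 + (1/4)*121)) = 1/(-174 + 522*(1 + 55/4 + 121/4)) = 1/(-174 + 522*45) = 1/(-174 + 23490) = 1/23316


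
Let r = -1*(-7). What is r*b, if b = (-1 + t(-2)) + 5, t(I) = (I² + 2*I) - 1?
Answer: 21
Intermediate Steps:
t(I) = -1 + I² + 2*I
r = 7
b = 3 (b = (-1 + (-1 + (-2)² + 2*(-2))) + 5 = (-1 + (-1 + 4 - 4)) + 5 = (-1 - 1) + 5 = -2 + 5 = 3)
r*b = 7*3 = 21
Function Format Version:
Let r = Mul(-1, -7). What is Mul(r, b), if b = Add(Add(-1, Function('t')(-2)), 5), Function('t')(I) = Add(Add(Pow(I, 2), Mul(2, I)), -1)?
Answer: 21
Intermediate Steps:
Function('t')(I) = Add(-1, Pow(I, 2), Mul(2, I))
r = 7
b = 3 (b = Add(Add(-1, Add(-1, Pow(-2, 2), Mul(2, -2))), 5) = Add(Add(-1, Add(-1, 4, -4)), 5) = Add(Add(-1, -1), 5) = Add(-2, 5) = 3)
Mul(r, b) = Mul(7, 3) = 21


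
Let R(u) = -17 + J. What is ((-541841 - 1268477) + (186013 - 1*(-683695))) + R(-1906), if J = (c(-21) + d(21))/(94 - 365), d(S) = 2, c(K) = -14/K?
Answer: -764729759/813 ≈ -9.4063e+5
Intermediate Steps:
J = -8/813 (J = (-14/(-21) + 2)/(94 - 365) = (-14*(-1/21) + 2)/(-271) = (⅔ + 2)*(-1/271) = (8/3)*(-1/271) = -8/813 ≈ -0.0098401)
R(u) = -13829/813 (R(u) = -17 - 8/813 = -13829/813)
((-541841 - 1268477) + (186013 - 1*(-683695))) + R(-1906) = ((-541841 - 1268477) + (186013 - 1*(-683695))) - 13829/813 = (-1810318 + (186013 + 683695)) - 13829/813 = (-1810318 + 869708) - 13829/813 = -940610 - 13829/813 = -764729759/813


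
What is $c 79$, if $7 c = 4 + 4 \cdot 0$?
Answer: $\frac{316}{7} \approx 45.143$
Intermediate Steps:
$c = \frac{4}{7}$ ($c = \frac{4 + 4 \cdot 0}{7} = \frac{4 + 0}{7} = \frac{1}{7} \cdot 4 = \frac{4}{7} \approx 0.57143$)
$c 79 = \frac{4}{7} \cdot 79 = \frac{316}{7}$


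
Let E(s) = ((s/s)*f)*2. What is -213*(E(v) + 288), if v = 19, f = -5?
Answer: -59214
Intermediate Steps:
E(s) = -10 (E(s) = ((s/s)*(-5))*2 = (1*(-5))*2 = -5*2 = -10)
-213*(E(v) + 288) = -213*(-10 + 288) = -213*278 = -59214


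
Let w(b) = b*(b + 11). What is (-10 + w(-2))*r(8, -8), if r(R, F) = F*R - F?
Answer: 1568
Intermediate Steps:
r(R, F) = -F + F*R
w(b) = b*(11 + b)
(-10 + w(-2))*r(8, -8) = (-10 - 2*(11 - 2))*(-8*(-1 + 8)) = (-10 - 2*9)*(-8*7) = (-10 - 18)*(-56) = -28*(-56) = 1568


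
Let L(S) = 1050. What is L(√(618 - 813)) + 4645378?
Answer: 4646428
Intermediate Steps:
L(√(618 - 813)) + 4645378 = 1050 + 4645378 = 4646428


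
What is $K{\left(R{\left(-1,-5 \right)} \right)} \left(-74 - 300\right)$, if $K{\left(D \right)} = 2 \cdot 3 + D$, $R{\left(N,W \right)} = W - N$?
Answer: $-748$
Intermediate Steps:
$K{\left(D \right)} = 6 + D$
$K{\left(R{\left(-1,-5 \right)} \right)} \left(-74 - 300\right) = \left(6 - 4\right) \left(-74 - 300\right) = \left(6 + \left(-5 + 1\right)\right) \left(-374\right) = \left(6 - 4\right) \left(-374\right) = 2 \left(-374\right) = -748$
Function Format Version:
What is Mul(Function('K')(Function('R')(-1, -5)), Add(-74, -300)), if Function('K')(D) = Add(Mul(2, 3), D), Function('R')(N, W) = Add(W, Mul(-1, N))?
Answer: -748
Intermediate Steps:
Function('K')(D) = Add(6, D)
Mul(Function('K')(Function('R')(-1, -5)), Add(-74, -300)) = Mul(Add(6, Add(-5, Mul(-1, -1))), Add(-74, -300)) = Mul(Add(6, Add(-5, 1)), -374) = Mul(Add(6, -4), -374) = Mul(2, -374) = -748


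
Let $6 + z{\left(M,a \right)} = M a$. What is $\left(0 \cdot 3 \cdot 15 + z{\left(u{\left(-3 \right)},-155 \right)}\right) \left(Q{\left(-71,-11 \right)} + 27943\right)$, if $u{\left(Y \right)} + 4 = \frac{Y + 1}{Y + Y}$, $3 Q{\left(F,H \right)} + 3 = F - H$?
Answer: $\frac{47104414}{3} \approx 1.5701 \cdot 10^{7}$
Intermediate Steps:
$Q{\left(F,H \right)} = -1 - \frac{H}{3} + \frac{F}{3}$ ($Q{\left(F,H \right)} = -1 + \frac{F - H}{3} = -1 + \left(- \frac{H}{3} + \frac{F}{3}\right) = -1 - \frac{H}{3} + \frac{F}{3}$)
$u{\left(Y \right)} = -4 + \frac{1 + Y}{2 Y}$ ($u{\left(Y \right)} = -4 + \frac{Y + 1}{Y + Y} = -4 + \frac{1 + Y}{2 Y}$)
$z{\left(M,a \right)} = -6 + M a$
$\left(0 \cdot 3 \cdot 15 + z{\left(u{\left(-3 \right)},-155 \right)}\right) \left(Q{\left(-71,-11 \right)} + 27943\right) = \left(0 \cdot 3 \cdot 15 - \left(6 - \frac{1 - -21}{2 \left(-3\right)} \left(-155\right)\right)\right) \left(\left(-1 - - \frac{11}{3} + \frac{1}{3} \left(-71\right)\right) + 27943\right) = \left(0 \cdot 15 - \left(6 - \frac{1}{2} \left(- \frac{1}{3}\right) \left(1 + 21\right) \left(-155\right)\right)\right) \left(\left(-1 + \frac{11}{3} - \frac{71}{3}\right) + 27943\right) = \left(0 - \left(6 - \frac{1}{2} \left(- \frac{1}{3}\right) 22 \left(-155\right)\right)\right) \left(-21 + 27943\right) = \left(0 - - \frac{1687}{3}\right) 27922 = \left(0 + \left(-6 + \frac{1705}{3}\right)\right) 27922 = \left(0 + \frac{1687}{3}\right) 27922 = \frac{1687}{3} \cdot 27922 = \frac{47104414}{3}$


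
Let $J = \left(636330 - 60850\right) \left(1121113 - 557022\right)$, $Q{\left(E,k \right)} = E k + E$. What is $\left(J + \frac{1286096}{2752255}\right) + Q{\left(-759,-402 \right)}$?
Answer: $\frac{893446356609839041}{2752255} \approx 3.2462 \cdot 10^{11}$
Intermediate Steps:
$Q{\left(E,k \right)} = E + E k$
$J = 324623088680$ ($J = 575480 \cdot 564091 = 324623088680$)
$\left(J + \frac{1286096}{2752255}\right) + Q{\left(-759,-402 \right)} = \left(324623088680 + \frac{1286096}{2752255}\right) - 759 \left(1 - 402\right) = \left(324623088680 + 1286096 \cdot \frac{1}{2752255}\right) - -304359 = \left(324623088680 + \frac{1286096}{2752255}\right) + 304359 = \frac{893445518936259496}{2752255} + 304359 = \frac{893446356609839041}{2752255}$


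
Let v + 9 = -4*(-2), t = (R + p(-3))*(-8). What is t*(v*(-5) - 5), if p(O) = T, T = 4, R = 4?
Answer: 0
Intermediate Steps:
p(O) = 4
t = -64 (t = (4 + 4)*(-8) = 8*(-8) = -64)
v = -1 (v = -9 - 4*(-2) = -9 + 8 = -1)
t*(v*(-5) - 5) = -64*(-1*(-5) - 5) = -64*(5 - 5) = -64*0 = 0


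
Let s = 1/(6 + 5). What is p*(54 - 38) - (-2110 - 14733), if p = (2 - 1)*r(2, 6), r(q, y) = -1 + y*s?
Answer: 185193/11 ≈ 16836.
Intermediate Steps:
s = 1/11 ≈ 0.090909
r(q, y) = -1 + y/11 (r(q, y) = -1 + y*(1/11) = -1 + y/11)
p = -5/11 (p = (2 - 1)*(-1 + (1/11)*6) = 1*(-1 + 6/11) = 1*(-5/11) = -5/11 ≈ -0.45455)
p*(54 - 38) - (-2110 - 14733) = -5*(54 - 38)/11 - (-2110 - 14733) = -5/11*16 - 1*(-16843) = -80/11 + 16843 = 185193/11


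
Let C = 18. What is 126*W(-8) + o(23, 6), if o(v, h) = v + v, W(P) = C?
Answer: 2314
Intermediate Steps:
W(P) = 18
o(v, h) = 2*v
126*W(-8) + o(23, 6) = 126*18 + 2*23 = 2268 + 46 = 2314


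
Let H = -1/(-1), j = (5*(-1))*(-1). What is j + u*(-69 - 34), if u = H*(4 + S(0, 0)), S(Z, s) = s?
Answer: -407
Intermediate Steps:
j = 5 (j = -5*(-1) = 5)
H = 1 (H = -1*(-1) = 1)
u = 4 (u = 1*(4 + 0) = 1*4 = 4)
j + u*(-69 - 34) = 5 + 4*(-69 - 34) = 5 + 4*(-103) = 5 - 412 = -407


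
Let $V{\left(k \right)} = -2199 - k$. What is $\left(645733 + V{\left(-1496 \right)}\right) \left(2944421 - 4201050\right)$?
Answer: $-810563403870$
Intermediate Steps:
$\left(645733 + V{\left(-1496 \right)}\right) \left(2944421 - 4201050\right) = \left(645733 - 703\right) \left(2944421 - 4201050\right) = \left(645733 + \left(-2199 + 1496\right)\right) \left(-1256629\right) = \left(645733 - 703\right) \left(-1256629\right) = 645030 \left(-1256629\right) = -810563403870$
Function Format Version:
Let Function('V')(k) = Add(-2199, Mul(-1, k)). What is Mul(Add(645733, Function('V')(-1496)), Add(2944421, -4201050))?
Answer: -810563403870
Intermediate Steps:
Mul(Add(645733, Function('V')(-1496)), Add(2944421, -4201050)) = Mul(Add(645733, Add(-2199, Mul(-1, -1496))), Add(2944421, -4201050)) = Mul(Add(645733, Add(-2199, 1496)), -1256629) = Mul(Add(645733, -703), -1256629) = Mul(645030, -1256629) = -810563403870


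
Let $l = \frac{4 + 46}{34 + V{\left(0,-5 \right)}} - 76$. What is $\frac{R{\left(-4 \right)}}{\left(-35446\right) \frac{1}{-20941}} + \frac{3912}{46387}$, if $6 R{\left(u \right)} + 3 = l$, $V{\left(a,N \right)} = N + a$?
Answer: $- \frac{717585899133}{95365548916} \approx -7.5246$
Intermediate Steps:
$l = - \frac{2154}{29}$ ($l = \frac{4 + 46}{34 + \left(-5 + 0\right)} - 76 = \frac{50}{34 - 5} - 76 = \frac{50}{29} - 76 = - \frac{2154}{29} \approx -74.276$)
$R{\left(u \right)} = - \frac{747}{58}$ ($R{\left(u \right)} = - \frac{1}{2} + \frac{1}{6} \left(- \frac{2154}{29}\right) = - \frac{1}{2} - \frac{359}{29} = - \frac{747}{58}$)
$\frac{R{\left(-4 \right)}}{\left(-35446\right) \frac{1}{-20941}} + \frac{3912}{46387} = - \frac{747}{58 \left(- \frac{35446}{-20941}\right)} + \frac{3912}{46387} = - \frac{747}{58 \left(\left(-35446\right) \left(- \frac{1}{20941}\right)\right)} + 3912 \cdot \frac{1}{46387} = - \frac{747}{58 \cdot \frac{35446}{20941}} + \frac{3912}{46387} = \left(- \frac{747}{58}\right) \frac{20941}{35446} + \frac{3912}{46387} = - \frac{15642927}{2055868} + \frac{3912}{46387} = - \frac{717585899133}{95365548916}$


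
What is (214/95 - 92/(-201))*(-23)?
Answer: -1190342/19095 ≈ -62.338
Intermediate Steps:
(214/95 - 92/(-201))*(-23) = (214*(1/95) - 92*(-1/201))*(-23) = (214/95 + 92/201)*(-23) = (51754/19095)*(-23) = -1190342/19095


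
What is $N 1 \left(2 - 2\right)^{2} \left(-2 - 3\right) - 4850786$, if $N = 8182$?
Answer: $-4850786$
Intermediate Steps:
$N 1 \left(2 - 2\right)^{2} \left(-2 - 3\right) - 4850786 = 8182 \cdot 1 \left(2 - 2\right)^{2} \left(-2 - 3\right) - 4850786 = 8182 \cdot 1 \cdot 0^{2} \left(-2 - 3\right) - 4850786 = 8182 \cdot 1 \cdot 0 \left(-5\right) - 4850786 = 8182 \cdot 0 \left(-5\right) - 4850786 = 8182 \cdot 0 - 4850786 = 0 - 4850786 = -4850786$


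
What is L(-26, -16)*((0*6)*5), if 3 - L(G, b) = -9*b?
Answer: 0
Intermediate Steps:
L(G, b) = 3 + 9*b (L(G, b) = 3 - (-9)*b = 3 + 9*b)
L(-26, -16)*((0*6)*5) = (3 + 9*(-16))*((0*6)*5) = (3 - 144)*(0*5) = -141*0 = 0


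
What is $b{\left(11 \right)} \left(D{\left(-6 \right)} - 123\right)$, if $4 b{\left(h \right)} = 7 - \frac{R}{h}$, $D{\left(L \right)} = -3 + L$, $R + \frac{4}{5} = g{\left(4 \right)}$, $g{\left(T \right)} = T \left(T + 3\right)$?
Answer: $- \frac{747}{5} \approx -149.4$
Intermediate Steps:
$g{\left(T \right)} = T \left(3 + T\right)$
$R = \frac{136}{5}$ ($R = - \frac{4}{5} + 4 \left(3 + 4\right) = - \frac{4}{5} + 4 \cdot 7 = - \frac{4}{5} + 28 = \frac{136}{5} \approx 27.2$)
$b{\left(h \right)} = \frac{7}{4} - \frac{34}{5 h}$ ($b{\left(h \right)} = \frac{7 - \frac{136}{5 h}}{4} = \frac{7}{4} - \frac{34}{5 h}$)
$b{\left(11 \right)} \left(D{\left(-6 \right)} - 123\right) = \frac{-136 + 35 \cdot 11}{20 \cdot 11} \left(\left(-3 - 6\right) - 123\right) = \frac{1}{20} \cdot \frac{1}{11} \left(-136 + 385\right) \left(-9 - 123\right) = \frac{1}{20} \cdot \frac{1}{11} \cdot 249 \left(-132\right) = \frac{249}{220} \left(-132\right) = - \frac{747}{5}$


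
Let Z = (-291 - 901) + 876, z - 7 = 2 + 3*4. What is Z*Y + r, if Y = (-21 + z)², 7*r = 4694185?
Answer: 4694185/7 ≈ 6.7060e+5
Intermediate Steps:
z = 21 (z = 7 + (2 + 3*4) = 7 + (2 + 12) = 7 + 14 = 21)
r = 4694185/7 (r = (⅐)*4694185 = 4694185/7 ≈ 6.7060e+5)
Y = 0 (Y = (-21 + 21)² = 0² = 0)
Z = -316 (Z = -1192 + 876 = -316)
Z*Y + r = -316*0 + 4694185/7 = 0 + 4694185/7 = 4694185/7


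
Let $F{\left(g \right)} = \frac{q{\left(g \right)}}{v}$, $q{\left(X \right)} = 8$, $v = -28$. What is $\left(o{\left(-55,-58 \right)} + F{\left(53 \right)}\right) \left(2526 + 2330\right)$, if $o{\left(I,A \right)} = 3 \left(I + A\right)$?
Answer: $- \frac{11533000}{7} \approx -1.6476 \cdot 10^{6}$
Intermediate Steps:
$o{\left(I,A \right)} = 3 A + 3 I$ ($o{\left(I,A \right)} = 3 \left(A + I\right) = 3 A + 3 I$)
$F{\left(g \right)} = - \frac{2}{7}$ ($F{\left(g \right)} = \frac{8}{-28} = 8 \left(- \frac{1}{28}\right) = - \frac{2}{7}$)
$\left(o{\left(-55,-58 \right)} + F{\left(53 \right)}\right) \left(2526 + 2330\right) = \left(\left(3 \left(-58\right) + 3 \left(-55\right)\right) - \frac{2}{7}\right) \left(2526 + 2330\right) = \left(\left(-174 - 165\right) - \frac{2}{7}\right) 4856 = \left(-339 - \frac{2}{7}\right) 4856 = \left(- \frac{2375}{7}\right) 4856 = - \frac{11533000}{7}$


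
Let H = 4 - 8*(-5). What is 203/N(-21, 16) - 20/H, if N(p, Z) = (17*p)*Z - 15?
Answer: -30868/62997 ≈ -0.48999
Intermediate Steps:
N(p, Z) = -15 + 17*Z*p (N(p, Z) = 17*Z*p - 15 = -15 + 17*Z*p)
H = 44 (H = 4 + 40 = 44)
203/N(-21, 16) - 20/H = 203/(-15 + 17*16*(-21)) - 20/44 = 203/(-15 - 5712) - 20*1/44 = 203/(-5727) - 5/11 = 203*(-1/5727) - 5/11 = -203/5727 - 5/11 = -30868/62997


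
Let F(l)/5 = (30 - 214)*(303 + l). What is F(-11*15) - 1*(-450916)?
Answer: 323956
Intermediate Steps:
F(l) = -278760 - 920*l (F(l) = 5*((30 - 214)*(303 + l)) = 5*(-184*(303 + l)) = 5*(-55752 - 184*l) = -278760 - 920*l)
F(-11*15) - 1*(-450916) = (-278760 - (-10120)*15) - 1*(-450916) = (-278760 - 920*(-165)) + 450916 = (-278760 + 151800) + 450916 = -126960 + 450916 = 323956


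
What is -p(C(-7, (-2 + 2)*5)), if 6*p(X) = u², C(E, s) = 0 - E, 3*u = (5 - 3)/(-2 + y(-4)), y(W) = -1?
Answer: -2/243 ≈ -0.0082304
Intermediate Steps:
u = -2/9 (u = ((5 - 3)/(-2 - 1))/3 = (2/(-3))/3 = (2*(-⅓))/3 = (⅓)*(-⅔) = -2/9 ≈ -0.22222)
C(E, s) = -E
p(X) = 2/243 (p(X) = (-2/9)²/6 = (⅙)*(4/81) = 2/243)
-p(C(-7, (-2 + 2)*5)) = -1*2/243 = -2/243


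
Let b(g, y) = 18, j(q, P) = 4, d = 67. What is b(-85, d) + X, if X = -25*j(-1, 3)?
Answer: -82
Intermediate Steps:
X = -100 (X = -25*4 = -100)
b(-85, d) + X = 18 - 100 = -82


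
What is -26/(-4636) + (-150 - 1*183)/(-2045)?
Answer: 798479/4740310 ≈ 0.16844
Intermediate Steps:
-26/(-4636) + (-150 - 1*183)/(-2045) = -26*(-1/4636) + (-150 - 183)*(-1/2045) = 13/2318 - 333*(-1/2045) = 13/2318 + 333/2045 = 798479/4740310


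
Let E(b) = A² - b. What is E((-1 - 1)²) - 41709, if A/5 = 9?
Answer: -39688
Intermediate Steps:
A = 45 (A = 5*9 = 45)
E(b) = 2025 - b (E(b) = 45² - b = 2025 - b)
E((-1 - 1)²) - 41709 = (2025 - (-1 - 1)²) - 41709 = (2025 - 1*(-2)²) - 41709 = (2025 - 1*4) - 41709 = (2025 - 4) - 41709 = 2021 - 41709 = -39688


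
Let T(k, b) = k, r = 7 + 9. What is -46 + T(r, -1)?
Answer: -30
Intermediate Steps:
r = 16
-46 + T(r, -1) = -46 + 16 = -30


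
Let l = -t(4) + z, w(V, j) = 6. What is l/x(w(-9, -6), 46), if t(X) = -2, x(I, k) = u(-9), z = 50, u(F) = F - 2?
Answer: -52/11 ≈ -4.7273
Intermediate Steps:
u(F) = -2 + F
x(I, k) = -11 (x(I, k) = -2 - 9 = -11)
l = 52 (l = -1*(-2) + 50 = 2 + 50 = 52)
l/x(w(-9, -6), 46) = 52/(-11) = 52*(-1/11) = -52/11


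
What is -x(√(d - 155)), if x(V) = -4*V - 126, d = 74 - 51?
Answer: 126 + 8*I*√33 ≈ 126.0 + 45.956*I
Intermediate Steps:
d = 23
x(V) = -126 - 4*V
-x(√(d - 155)) = -(-126 - 4*√(23 - 155)) = -(-126 - 8*I*√33) = 126 + 8*I*√33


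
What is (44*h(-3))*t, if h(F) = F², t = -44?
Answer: -17424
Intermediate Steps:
(44*h(-3))*t = (44*(-3)²)*(-44) = (44*9)*(-44) = 396*(-44) = -17424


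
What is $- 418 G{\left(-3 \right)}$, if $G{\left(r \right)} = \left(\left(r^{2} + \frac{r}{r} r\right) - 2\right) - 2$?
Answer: $-836$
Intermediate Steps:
$G{\left(r \right)} = -4 + r + r^{2}$ ($G{\left(r \right)} = \left(\left(r^{2} + 1 r\right) - 2\right) - 2 = \left(\left(r^{2} + r\right) - 2\right) - 2 = \left(\left(r + r^{2}\right) - 2\right) - 2 = \left(-2 + r + r^{2}\right) - 2 = -4 + r + r^{2}$)
$- 418 G{\left(-3 \right)} = - 418 \left(-4 - 3 + \left(-3\right)^{2}\right) = - 418 \left(-4 - 3 + 9\right) = \left(-418\right) 2 = -836$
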